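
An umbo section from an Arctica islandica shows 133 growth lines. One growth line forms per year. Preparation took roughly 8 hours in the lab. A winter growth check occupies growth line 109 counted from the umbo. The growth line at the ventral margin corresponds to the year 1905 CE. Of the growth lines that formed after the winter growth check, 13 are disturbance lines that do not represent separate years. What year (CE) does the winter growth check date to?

1894 CE

133 − 109 = 24 growth lines lie beyond the winter growth check toward the ventral margin.
24 − 13 false = 11 true growth lines after the winter growth check.
The growth line at the ventral margin is 1905 CE, so the winter growth check dates to 1905 − 11 = 1894 CE.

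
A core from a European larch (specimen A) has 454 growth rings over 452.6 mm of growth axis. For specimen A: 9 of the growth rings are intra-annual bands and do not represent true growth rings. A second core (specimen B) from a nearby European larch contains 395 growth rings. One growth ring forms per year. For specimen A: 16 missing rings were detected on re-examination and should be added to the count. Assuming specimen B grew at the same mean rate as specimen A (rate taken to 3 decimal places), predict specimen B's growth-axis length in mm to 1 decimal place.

387.9 mm

Specimen A: true growth ring count = 454 − 9 + 16 = 461.
A: Extension rate ≈ 452.6 / 461 = 0.982 mm/year.
B's length ≈ 0.982 × 395 = 387.9 mm.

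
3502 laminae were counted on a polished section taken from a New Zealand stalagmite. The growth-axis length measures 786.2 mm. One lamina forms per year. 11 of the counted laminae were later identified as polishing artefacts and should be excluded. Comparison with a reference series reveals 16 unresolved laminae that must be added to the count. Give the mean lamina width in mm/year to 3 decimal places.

Adjusted count: 3502 − 11 + 16 = 3507 laminae.
Mean rate = 786.2 mm / 3507 years ≈ 0.224 mm/year.

0.224 mm/year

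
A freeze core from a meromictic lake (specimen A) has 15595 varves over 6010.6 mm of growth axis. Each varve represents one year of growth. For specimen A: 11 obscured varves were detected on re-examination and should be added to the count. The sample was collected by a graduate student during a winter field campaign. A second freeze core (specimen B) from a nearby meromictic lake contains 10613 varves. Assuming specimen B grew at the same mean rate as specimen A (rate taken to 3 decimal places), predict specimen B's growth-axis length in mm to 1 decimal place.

4086.0 mm

Specimen A: correcting the raw count gives 15595 + 11 = 15606 true varves.
A: Extension rate ≈ 6010.6 / 15606 = 0.385 mm/yr.
B's length ≈ 0.385 × 10613 = 4086.0 mm.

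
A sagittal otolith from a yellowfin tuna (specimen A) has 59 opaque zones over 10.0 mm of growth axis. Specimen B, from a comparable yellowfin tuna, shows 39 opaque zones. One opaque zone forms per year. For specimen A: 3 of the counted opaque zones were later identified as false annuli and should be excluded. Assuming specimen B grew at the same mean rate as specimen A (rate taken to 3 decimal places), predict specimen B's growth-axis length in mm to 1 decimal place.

Specimen A: correcting the raw count gives 59 − 3 = 56 true opaque zones.
A: Mean rate = 10.0 mm / 56 years ≈ 0.179 mm/yr.
B's length ≈ 0.179 × 39 = 7.0 mm.

7.0 mm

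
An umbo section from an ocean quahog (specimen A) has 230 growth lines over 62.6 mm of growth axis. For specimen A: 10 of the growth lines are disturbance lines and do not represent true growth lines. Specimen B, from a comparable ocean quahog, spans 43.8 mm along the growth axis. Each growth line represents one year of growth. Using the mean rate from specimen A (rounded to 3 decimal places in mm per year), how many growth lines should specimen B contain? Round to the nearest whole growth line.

154 growth lines

Specimen A: true growth line count = 230 − 10 = 220.
A: 62.6 mm over 220 years gives 62.6 / 220 ≈ 0.285 mm/year.
Specimen B: 43.8 mm / 0.285 mm per year = 153.68 years ≈ 154 growth lines.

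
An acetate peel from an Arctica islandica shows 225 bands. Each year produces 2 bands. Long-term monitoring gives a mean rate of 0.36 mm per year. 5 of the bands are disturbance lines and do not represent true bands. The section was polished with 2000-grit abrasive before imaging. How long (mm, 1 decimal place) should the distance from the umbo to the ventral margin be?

39.6 mm

Adjusted count: 225 − 5 = 220 bands.
With 2 bands per year, 220 / 2 = 110 years.
Length ≈ 0.36 × 110 = 39.6 mm.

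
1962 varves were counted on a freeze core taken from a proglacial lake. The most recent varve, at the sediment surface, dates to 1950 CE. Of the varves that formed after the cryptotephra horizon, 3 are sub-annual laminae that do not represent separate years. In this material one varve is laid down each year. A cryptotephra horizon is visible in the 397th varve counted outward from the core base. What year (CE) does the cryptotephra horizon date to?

388 CE

Between varve 397 and the sediment surface there are 1962 − 397 = 1565 varves.
1565 − 3 false = 1562 true varves after the cryptotephra horizon.
The varve at the sediment surface is 1950 CE, so the cryptotephra horizon dates to 1950 − 1562 = 388 CE.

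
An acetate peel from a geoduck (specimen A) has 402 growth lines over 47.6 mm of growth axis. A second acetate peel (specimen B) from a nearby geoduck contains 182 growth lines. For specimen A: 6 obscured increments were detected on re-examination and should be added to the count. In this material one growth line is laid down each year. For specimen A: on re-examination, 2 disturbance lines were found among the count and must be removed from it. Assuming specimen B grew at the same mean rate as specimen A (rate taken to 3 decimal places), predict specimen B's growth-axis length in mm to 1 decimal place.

21.3 mm

Specimen A: adjusted count: 402 − 2 + 6 = 406 growth lines.
A: Mean rate = 47.6 mm / 406 years ≈ 0.117 mm per year.
For B, 0.117 mm/year × 182 years = 21.3 mm.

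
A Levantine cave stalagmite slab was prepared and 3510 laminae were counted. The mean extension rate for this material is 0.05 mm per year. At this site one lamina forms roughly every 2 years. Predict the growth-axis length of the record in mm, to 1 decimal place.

351.0 mm

Multiplying by 2 years per lamina: 3510 × 2 = 7020 years.
7020 years at 0.05 mm/year gives 0.05 × 7020 = 351.0 mm.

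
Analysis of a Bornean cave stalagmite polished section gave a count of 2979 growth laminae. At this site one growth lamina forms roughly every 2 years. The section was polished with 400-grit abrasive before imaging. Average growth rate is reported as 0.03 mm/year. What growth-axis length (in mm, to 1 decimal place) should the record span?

Multiplying by 2 years per growth lamina: 2979 × 2 = 5958 years.
Predicted length = 0.03 mm/year × 5958 years = 178.7 mm.

178.7 mm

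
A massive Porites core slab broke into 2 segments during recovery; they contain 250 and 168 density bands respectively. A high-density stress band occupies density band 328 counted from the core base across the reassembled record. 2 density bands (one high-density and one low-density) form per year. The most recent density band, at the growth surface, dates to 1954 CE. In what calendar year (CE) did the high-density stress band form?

Total density bands = 250 + 168 = 418.
418 − 328 = 90 density bands lie beyond the high-density stress band toward the growth surface.
90 density bands at 2 per year is 90 / 2 = 45 years.
The density band at the growth surface is 1954 CE, so the high-density stress band dates to 1954 − 45 = 1909 CE.

1909 CE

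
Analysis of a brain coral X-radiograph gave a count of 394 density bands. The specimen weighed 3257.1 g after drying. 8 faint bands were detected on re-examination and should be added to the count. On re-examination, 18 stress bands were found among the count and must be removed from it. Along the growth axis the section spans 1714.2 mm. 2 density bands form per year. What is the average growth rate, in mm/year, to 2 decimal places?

8.93 mm/year

True density band count = 394 − 18 + 8 = 384.
Dividing by 2 density bands per year: 384 / 2 = 192 years.
1714.2 mm over 192 years gives 1714.2 / 192 ≈ 8.93 mm/year.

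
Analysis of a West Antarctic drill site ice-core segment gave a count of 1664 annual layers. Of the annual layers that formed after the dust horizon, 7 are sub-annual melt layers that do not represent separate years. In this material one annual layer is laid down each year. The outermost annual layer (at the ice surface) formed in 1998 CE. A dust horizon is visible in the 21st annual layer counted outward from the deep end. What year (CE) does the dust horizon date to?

362 CE

Between annual layer 21 and the ice surface there are 1664 − 21 = 1643 annual layers.
Excluding 7 false annual layers: 1643 − 7 = 1636.
The annual layer at the ice surface is 1998 CE, so the dust horizon dates to 1998 − 1636 = 362 CE.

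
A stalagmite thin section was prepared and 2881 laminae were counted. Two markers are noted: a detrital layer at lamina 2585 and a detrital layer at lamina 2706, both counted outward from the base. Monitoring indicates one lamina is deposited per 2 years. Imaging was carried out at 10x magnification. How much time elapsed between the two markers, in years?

242 yr

The two markers are separated by 2706 − 2585 = 121 laminae.
121 laminae at 2 years each span 121 × 2 = 242 years.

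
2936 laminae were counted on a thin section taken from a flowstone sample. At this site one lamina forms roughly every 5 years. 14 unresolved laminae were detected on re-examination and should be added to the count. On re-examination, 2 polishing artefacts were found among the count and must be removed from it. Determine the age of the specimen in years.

14740 years

True lamina count = 2936 − 2 + 14 = 2948.
Multiplying by 5 years per lamina: 2948 × 5 = 14740 years.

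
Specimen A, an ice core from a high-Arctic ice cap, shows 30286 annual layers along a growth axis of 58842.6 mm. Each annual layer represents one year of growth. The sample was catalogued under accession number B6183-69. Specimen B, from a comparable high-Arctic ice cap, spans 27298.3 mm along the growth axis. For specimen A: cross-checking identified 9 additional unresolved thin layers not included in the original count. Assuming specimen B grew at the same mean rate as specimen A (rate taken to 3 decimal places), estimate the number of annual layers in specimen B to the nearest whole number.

Specimen A: correcting the raw count gives 30286 + 9 = 30295 true annual layers.
A: Mean rate = 58842.6 mm / 30295 years ≈ 1.942 mm/yr.
B spans 27298.3 / 1.942 = 14056.80 years ≈ 14057 annual layers.

14057 annual layers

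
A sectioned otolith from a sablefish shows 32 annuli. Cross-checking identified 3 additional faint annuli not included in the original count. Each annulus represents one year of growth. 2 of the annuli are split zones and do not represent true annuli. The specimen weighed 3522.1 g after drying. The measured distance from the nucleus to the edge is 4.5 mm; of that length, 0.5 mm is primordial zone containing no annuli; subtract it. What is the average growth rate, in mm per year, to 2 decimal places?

Adjusted count: 32 − 2 + 3 = 33 annuli.
The growth record spans 4.5 − 0.5 = 4.0 mm.
Extension rate ≈ 4.0 / 33 = 0.12 mm per year.

0.12 mm per year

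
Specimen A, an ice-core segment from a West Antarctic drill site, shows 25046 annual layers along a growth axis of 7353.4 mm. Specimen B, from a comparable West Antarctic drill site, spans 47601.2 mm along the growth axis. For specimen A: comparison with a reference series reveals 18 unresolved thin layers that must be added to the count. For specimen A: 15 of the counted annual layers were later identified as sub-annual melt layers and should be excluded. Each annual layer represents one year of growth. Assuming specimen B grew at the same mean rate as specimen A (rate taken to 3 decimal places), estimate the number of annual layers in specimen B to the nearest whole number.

Specimen A: adjusted count: 25046 − 15 + 18 = 25049 annual layers.
A: Extension rate ≈ 7353.4 / 25049 = 0.294 mm/yr.
For B, 47601.2 / 0.294 = 161908.84 years ≈ 161909 annual layers.

161909 annual layers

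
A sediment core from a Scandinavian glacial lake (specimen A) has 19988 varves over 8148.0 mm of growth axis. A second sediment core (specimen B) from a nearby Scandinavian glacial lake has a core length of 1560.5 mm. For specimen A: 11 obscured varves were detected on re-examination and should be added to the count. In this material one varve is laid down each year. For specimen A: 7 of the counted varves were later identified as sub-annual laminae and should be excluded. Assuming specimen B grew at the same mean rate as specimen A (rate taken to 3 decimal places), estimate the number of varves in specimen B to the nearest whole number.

3825 varves

Specimen A: true varve count = 19988 − 7 + 11 = 19992.
A: Mean rate = 8148.0 mm / 19992 years ≈ 0.408 mm/yr.
Specimen B: 1560.5 mm / 0.408 mm per year = 3824.75 years ≈ 3825 varves.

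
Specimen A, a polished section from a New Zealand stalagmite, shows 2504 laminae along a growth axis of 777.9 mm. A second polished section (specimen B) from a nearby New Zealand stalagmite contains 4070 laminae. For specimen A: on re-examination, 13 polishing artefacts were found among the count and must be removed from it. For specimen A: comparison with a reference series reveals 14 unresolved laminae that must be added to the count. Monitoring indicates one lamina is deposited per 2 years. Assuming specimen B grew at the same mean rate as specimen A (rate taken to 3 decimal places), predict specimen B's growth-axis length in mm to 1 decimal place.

Specimen A: adjusted count: 2504 − 13 + 14 = 2505 laminae.
Specimen A: at 2 years per lamina, 2505 × 2 = 5010 years.
A: 777.9 mm over 5010 years gives 777.9 / 5010 ≈ 0.155 mm/yr.
Specimen B: multiplying by 2 years per lamina: 4070 × 2 = 8140 years. Length of B = 0.155 × 8140 = 1261.7 mm.

1261.7 mm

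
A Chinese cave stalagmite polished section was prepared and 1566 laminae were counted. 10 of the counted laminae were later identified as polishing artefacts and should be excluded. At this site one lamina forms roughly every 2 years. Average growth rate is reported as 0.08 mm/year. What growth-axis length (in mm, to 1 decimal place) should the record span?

True lamina count = 1566 − 10 = 1556.
1556 laminae at 2 years each span 1556 × 2 = 3112 years.
3112 years at 0.08 mm/year gives 0.08 × 3112 = 249.0 mm.

249.0 mm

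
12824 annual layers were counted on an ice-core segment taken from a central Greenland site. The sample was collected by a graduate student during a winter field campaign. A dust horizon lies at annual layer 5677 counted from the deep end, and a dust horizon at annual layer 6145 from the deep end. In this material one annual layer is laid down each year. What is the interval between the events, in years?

468 yr

Separation: 6145 − 5677 = 468 annual layers.
That is 468 years at one annual layer per year.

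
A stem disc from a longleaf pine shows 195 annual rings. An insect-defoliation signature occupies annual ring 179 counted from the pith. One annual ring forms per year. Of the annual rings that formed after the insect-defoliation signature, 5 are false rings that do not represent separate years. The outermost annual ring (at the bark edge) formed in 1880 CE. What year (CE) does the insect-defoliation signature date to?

1869 CE

Between annual ring 179 and the bark edge there are 195 − 179 = 16 annual rings.
Excluding 5 false annual rings: 16 − 5 = 11.
1880 − 11 = 1869 CE.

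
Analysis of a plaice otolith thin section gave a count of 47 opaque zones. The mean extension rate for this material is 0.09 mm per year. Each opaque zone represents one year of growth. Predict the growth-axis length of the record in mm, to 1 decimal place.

4.2 mm

The record spans 47 years at 0.09 mm per year.
Predicted length = 0.09 mm/year × 47 years = 4.2 mm.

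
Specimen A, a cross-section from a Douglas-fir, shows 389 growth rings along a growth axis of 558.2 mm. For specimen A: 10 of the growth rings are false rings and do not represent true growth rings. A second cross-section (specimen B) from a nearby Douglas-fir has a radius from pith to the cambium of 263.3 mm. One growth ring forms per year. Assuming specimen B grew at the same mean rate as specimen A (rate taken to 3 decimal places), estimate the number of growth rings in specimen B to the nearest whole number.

179 growth rings

Specimen A: correcting the raw count gives 389 − 10 = 379 true growth rings.
A: Mean rate = 558.2 mm / 379 years ≈ 1.473 mm/yr.
Specimen B: 263.3 mm / 1.473 mm per year = 178.75 years ≈ 179 growth rings.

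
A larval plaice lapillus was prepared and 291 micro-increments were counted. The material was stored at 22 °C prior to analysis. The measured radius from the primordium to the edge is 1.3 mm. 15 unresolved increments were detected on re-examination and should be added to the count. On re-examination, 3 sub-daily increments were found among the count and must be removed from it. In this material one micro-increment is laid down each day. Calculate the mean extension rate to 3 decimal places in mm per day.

0.004 mm per day

True micro-increment count = 291 − 3 + 15 = 303.
1.3 mm over 303 days gives 1.3 / 303 ≈ 0.004 mm per day.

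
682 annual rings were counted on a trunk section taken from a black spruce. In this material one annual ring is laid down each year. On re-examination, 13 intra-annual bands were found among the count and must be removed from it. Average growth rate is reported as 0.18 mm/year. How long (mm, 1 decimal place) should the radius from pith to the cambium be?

120.4 mm

Correcting the raw count gives 682 − 13 = 669 true annual rings.
669 years at 0.18 mm/year gives 0.18 × 669 = 120.4 mm.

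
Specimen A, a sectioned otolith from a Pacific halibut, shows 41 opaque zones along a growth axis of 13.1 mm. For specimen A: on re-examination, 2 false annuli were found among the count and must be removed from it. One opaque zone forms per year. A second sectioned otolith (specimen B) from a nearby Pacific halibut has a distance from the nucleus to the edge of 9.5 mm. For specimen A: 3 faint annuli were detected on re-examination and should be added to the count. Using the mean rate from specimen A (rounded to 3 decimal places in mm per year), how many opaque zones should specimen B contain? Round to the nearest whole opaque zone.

Specimen A: adjusted count: 41 − 2 + 3 = 42 opaque zones.
A: Mean rate = 13.1 mm / 42 years ≈ 0.312 mm/yr.
Specimen B: 9.5 mm / 0.312 mm per year = 30.45 years ≈ 30 opaque zones.

30 opaque zones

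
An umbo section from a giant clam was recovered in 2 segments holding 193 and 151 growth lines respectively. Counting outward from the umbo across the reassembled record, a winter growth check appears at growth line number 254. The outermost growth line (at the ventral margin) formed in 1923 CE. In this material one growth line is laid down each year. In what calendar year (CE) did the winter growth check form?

1833 CE

Total growth lines = 193 + 151 = 344.
The winter growth check sits at growth line 254 from the umbo, so 344 − 254 = 90 growth lines formed after it.
The growth line at the ventral margin is 1923 CE, so the winter growth check dates to 1923 − 90 = 1833 CE.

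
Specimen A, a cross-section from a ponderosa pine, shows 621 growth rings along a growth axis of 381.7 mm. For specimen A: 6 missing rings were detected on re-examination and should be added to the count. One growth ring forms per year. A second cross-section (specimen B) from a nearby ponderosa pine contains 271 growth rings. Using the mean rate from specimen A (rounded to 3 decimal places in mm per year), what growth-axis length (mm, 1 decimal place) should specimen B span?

Specimen A: after corrections the count is 621 + 6 = 627 growth rings.
A: Mean rate = 381.7 mm / 627 years ≈ 0.609 mm per year.
Length of B = 0.609 × 271 = 165.0 mm.

165.0 mm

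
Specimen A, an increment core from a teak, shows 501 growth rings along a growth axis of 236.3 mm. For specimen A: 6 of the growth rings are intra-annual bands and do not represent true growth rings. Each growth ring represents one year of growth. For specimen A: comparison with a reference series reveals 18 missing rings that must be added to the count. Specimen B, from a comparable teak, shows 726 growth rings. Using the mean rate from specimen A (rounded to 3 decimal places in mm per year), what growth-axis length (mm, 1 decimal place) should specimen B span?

334.7 mm

Specimen A: correcting the raw count gives 501 − 6 + 18 = 513 true growth rings.
A: 236.3 mm over 513 years gives 236.3 / 513 ≈ 0.461 mm/yr.
For B, 0.461 mm/year × 726 years = 334.7 mm.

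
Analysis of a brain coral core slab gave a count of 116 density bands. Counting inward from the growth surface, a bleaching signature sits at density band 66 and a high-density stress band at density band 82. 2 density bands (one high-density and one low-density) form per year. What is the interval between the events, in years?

Separation: 82 − 66 = 16 density bands.
With 2 density bands per year, 16 / 2 = 8 years.

8 years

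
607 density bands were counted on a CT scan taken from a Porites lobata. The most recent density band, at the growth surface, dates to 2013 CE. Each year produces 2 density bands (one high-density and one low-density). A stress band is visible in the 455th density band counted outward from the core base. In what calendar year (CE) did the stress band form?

607 − 455 = 152 density bands lie beyond the stress band toward the growth surface.
152 density bands at 2 per year is 152 / 2 = 76 years.
2013 − 76 = 1937 CE.

1937 CE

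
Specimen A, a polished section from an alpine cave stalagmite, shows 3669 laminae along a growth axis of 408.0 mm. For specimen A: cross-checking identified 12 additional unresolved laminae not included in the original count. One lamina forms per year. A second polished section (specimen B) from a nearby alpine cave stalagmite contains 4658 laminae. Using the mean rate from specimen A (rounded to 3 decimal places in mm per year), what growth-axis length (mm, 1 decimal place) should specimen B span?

Specimen A: correcting the raw count gives 3669 + 12 = 3681 true laminae.
A: Mean rate = 408.0 mm / 3681 years ≈ 0.111 mm per year.
For B, 0.111 mm/year × 4658 years = 517.0 mm.

517.0 mm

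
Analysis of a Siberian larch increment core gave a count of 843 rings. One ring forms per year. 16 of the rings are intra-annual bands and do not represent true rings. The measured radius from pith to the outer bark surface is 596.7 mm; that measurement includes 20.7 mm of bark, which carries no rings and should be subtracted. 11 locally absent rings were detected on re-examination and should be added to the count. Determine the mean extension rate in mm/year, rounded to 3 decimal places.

True ring count = 843 − 16 + 11 = 838.
Removing the 20.7 mm offcut leaves 596.7 − 20.7 = 576.0 mm.
Mean rate = 576.0 mm / 838 years ≈ 0.687 mm/year.

0.687 mm/year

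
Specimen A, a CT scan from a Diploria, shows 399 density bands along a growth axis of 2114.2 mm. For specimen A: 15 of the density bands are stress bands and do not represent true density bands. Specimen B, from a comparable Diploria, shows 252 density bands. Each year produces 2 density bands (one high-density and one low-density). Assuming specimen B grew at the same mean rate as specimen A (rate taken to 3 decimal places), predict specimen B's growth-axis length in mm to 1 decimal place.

1387.4 mm

Specimen A: correcting the raw count gives 399 − 15 = 384 true density bands.
Specimen A: dividing by 2 density bands per year: 384 / 2 = 192 years.
A: Mean rate = 2114.2 mm / 192 years ≈ 11.011 mm/year.
Specimen B: 252 density bands at 2 per year is 252 / 2 = 126 years. Length of B = 11.011 × 126 = 1387.4 mm.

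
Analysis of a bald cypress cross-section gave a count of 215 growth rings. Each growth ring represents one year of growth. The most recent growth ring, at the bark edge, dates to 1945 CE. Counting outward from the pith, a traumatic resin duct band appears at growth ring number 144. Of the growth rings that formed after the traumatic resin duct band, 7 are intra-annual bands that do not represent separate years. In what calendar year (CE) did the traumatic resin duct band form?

Between growth ring 144 and the bark edge there are 215 − 144 = 71 growth rings.
Removing the 7 false growth rings leaves 71 − 7 = 64 true growth rings beyond the traumatic resin duct band.
1945 − 64 = 1881 CE.

1881 CE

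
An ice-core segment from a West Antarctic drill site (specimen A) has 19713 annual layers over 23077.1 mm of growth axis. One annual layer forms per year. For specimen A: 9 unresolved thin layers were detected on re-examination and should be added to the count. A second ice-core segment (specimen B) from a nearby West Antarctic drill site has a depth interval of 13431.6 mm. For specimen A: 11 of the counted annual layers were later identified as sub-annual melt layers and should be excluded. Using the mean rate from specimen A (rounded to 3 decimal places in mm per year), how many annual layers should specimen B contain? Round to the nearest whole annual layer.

11470 annual layers

Specimen A: correcting the raw count gives 19713 − 11 + 9 = 19711 true annual layers.
A: Extension rate ≈ 23077.1 / 19711 = 1.171 mm/yr.
For B, 13431.6 / 1.171 = 11470.20 years ≈ 11470 annual layers.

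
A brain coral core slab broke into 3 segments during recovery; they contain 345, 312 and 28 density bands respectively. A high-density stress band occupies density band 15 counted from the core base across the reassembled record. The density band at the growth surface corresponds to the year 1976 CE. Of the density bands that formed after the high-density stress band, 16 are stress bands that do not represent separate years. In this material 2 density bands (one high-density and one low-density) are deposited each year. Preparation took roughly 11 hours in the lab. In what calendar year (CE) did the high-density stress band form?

1649 CE

Total density bands = 345 + 312 + 28 = 685.
Between density band 15 and the growth surface there are 685 − 15 = 670 density bands.
670 − 16 false = 654 true density bands after the high-density stress band.
654 density bands at 2 per year is 654 / 2 = 327 years.
1976 − 327 = 1649 CE.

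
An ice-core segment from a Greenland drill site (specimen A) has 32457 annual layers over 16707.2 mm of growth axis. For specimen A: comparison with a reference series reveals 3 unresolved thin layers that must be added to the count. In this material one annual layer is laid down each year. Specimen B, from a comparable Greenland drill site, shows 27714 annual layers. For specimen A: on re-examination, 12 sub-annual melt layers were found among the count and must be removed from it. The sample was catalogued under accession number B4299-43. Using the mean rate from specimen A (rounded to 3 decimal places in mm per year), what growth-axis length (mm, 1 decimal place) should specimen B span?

14272.7 mm

Specimen A: adjusted count: 32457 − 12 + 3 = 32448 annual layers.
A: Extension rate ≈ 16707.2 / 32448 = 0.515 mm/yr.
For B, 0.515 mm/year × 27714 years = 14272.7 mm.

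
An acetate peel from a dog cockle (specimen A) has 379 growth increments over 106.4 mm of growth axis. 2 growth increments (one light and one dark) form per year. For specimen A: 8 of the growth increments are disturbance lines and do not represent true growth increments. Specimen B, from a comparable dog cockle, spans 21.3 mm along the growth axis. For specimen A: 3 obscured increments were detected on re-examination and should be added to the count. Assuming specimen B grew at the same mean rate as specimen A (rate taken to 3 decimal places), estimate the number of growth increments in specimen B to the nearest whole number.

Specimen A: adjusted count: 379 − 8 + 3 = 374 growth increments.
Specimen A: 374 growth increments at 2 per year is 374 / 2 = 187 years.
A: Extension rate ≈ 106.4 / 187 = 0.569 mm/year.
B spans 21.3 / 0.569 = 37.43 years; at 2 growth increments per year that is 37.43 × 2 ≈ 75 growth increments.

75 growth increments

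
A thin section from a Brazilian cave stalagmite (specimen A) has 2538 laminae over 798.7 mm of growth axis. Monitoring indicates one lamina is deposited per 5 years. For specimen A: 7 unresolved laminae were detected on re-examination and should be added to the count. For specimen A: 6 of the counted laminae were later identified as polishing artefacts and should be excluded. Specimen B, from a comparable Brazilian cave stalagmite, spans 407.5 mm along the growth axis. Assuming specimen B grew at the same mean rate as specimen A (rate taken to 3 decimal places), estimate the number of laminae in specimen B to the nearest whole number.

Specimen A: true lamina count = 2538 − 6 + 7 = 2539.
Specimen A: at 5 years per lamina, 2539 × 5 = 12695 years.
A: Extension rate ≈ 798.7 / 12695 = 0.063 mm/year.
For B, 407.5 / 0.063 = 6468.25 years; at 5 years per lamina that is 6468.25 / 5 ≈ 1294 laminae.

1294 laminae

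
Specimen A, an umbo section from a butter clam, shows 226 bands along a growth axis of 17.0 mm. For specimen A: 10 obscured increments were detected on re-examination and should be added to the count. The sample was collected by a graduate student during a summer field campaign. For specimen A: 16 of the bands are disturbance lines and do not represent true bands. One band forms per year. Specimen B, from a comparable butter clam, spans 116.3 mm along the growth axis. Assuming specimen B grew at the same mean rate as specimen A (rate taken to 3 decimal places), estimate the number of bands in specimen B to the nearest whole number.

Specimen A: correcting the raw count gives 226 − 16 + 10 = 220 true bands.
A: Mean rate = 17.0 mm / 220 years ≈ 0.077 mm/year.
For B, 116.3 / 0.077 = 1510.39 years ≈ 1510 bands.

1510 bands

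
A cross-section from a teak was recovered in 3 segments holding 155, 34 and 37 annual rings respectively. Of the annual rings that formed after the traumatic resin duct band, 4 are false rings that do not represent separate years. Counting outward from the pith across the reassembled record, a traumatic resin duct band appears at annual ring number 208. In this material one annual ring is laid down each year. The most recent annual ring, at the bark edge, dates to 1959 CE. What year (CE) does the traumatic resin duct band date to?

Total annual rings = 155 + 34 + 37 = 226.
226 − 208 = 18 annual rings lie beyond the traumatic resin duct band toward the bark edge.
Removing the 4 false annual rings leaves 18 − 4 = 14 true annual rings beyond the traumatic resin duct band.
Counting back 14 years from 1959 CE places the traumatic resin duct band in 1959 − 14 = 1945 CE.

1945 CE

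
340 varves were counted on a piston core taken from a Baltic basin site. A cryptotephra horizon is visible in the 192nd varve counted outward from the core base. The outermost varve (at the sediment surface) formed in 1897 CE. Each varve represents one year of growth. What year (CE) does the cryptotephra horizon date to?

The cryptotephra horizon sits at varve 192 from the core base, so 340 − 192 = 148 varves formed after it.
Counting back 148 years from 1897 CE places the cryptotephra horizon in 1897 − 148 = 1749 CE.

1749 CE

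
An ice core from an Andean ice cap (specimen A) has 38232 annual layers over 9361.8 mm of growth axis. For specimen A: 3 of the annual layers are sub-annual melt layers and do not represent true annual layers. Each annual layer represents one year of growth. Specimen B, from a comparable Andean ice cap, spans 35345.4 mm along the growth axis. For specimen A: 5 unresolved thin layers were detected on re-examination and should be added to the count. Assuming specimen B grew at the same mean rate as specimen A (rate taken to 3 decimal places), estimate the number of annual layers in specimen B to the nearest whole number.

144267 annual layers

Specimen A: adjusted count: 38232 − 3 + 5 = 38234 annual layers.
A: Extension rate ≈ 9361.8 / 38234 = 0.245 mm/year.
B spans 35345.4 / 0.245 = 144266.94 years ≈ 144267 annual layers.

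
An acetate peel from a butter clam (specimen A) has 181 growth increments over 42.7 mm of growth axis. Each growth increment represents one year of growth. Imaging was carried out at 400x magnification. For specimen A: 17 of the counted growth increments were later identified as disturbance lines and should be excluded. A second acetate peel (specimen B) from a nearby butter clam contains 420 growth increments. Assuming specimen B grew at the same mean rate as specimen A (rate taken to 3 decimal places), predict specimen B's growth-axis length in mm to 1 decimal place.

109.2 mm

Specimen A: true growth increment count = 181 − 17 = 164.
A: 42.7 mm over 164 years gives 42.7 / 164 ≈ 0.260 mm per year.
For B, 0.260 mm/year × 420 years = 109.2 mm.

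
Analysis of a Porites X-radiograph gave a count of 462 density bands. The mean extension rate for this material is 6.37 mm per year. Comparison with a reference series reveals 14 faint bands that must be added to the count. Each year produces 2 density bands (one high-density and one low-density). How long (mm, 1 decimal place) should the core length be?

After corrections the count is 462 + 14 = 476 density bands.
With 2 density bands per year, 476 / 2 = 238 years.
Length ≈ 6.37 × 238 = 1516.1 mm.

1516.1 mm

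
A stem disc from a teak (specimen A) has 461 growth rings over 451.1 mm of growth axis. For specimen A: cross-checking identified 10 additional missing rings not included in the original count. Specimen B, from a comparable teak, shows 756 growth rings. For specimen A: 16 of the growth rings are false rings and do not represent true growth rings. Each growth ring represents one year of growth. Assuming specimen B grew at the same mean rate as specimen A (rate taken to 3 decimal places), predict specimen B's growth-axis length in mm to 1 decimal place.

749.2 mm

Specimen A: after corrections the count is 461 − 16 + 10 = 455 growth rings.
A: Extension rate ≈ 451.1 / 455 = 0.991 mm/yr.
B's length ≈ 0.991 × 756 = 749.2 mm.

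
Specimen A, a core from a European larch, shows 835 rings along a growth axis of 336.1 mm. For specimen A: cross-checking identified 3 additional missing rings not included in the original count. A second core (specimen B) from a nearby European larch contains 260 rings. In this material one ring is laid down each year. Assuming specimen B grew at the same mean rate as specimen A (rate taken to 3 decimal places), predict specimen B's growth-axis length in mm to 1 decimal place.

104.3 mm

Specimen A: correcting the raw count gives 835 + 3 = 838 true rings.
A: Mean rate = 336.1 mm / 838 years ≈ 0.401 mm/year.
For B, 0.401 mm/year × 260 years = 104.3 mm.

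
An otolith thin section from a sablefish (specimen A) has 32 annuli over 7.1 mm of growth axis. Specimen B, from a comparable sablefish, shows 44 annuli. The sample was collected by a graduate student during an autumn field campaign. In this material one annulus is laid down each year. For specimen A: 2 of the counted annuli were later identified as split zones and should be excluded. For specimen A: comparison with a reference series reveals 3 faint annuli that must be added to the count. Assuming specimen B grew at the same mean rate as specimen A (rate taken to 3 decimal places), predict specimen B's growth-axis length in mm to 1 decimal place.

9.5 mm

Specimen A: adjusted count: 32 − 2 + 3 = 33 annuli.
A: Extension rate ≈ 7.1 / 33 = 0.215 mm/year.
Length of B = 0.215 × 44 = 9.5 mm.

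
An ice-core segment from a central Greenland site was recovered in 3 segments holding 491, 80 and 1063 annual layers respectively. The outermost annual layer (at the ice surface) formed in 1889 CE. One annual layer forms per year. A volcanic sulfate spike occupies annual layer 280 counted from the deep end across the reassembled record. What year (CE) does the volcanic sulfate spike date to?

535 CE

Total annual layers = 491 + 80 + 1063 = 1634.
The volcanic sulfate spike sits at annual layer 280 from the deep end, so 1634 − 280 = 1354 annual layers formed after it.
The annual layer at the ice surface is 1889 CE, so the volcanic sulfate spike dates to 1889 − 1354 = 535 CE.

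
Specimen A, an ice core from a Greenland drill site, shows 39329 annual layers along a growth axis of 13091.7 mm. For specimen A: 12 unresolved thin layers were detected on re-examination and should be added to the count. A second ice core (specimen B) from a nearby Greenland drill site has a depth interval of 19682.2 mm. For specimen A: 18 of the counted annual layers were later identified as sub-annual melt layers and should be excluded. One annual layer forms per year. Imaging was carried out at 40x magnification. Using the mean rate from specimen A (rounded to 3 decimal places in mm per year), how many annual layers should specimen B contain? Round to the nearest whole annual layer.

Specimen A: after corrections the count is 39329 − 18 + 12 = 39323 annual layers.
A: Mean rate = 13091.7 mm / 39323 years ≈ 0.333 mm per year.
B spans 19682.2 / 0.333 = 59105.71 years ≈ 59106 annual layers.

59106 annual layers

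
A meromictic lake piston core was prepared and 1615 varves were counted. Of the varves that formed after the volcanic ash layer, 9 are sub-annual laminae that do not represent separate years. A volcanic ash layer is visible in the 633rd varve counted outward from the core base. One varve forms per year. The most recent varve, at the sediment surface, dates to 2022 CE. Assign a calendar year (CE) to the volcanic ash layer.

Between varve 633 and the sediment surface there are 1615 − 633 = 982 varves.
982 − 9 false = 973 true varves after the volcanic ash layer.
The varve at the sediment surface is 2022 CE, so the volcanic ash layer dates to 2022 − 973 = 1049 CE.

1049 CE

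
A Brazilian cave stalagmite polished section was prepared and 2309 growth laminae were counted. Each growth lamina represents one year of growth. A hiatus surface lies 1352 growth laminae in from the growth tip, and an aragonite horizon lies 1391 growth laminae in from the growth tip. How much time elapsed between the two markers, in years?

39 years

The two markers are separated by 1391 − 1352 = 39 growth laminae.
At one growth lamina per year, 39 years elapsed between them.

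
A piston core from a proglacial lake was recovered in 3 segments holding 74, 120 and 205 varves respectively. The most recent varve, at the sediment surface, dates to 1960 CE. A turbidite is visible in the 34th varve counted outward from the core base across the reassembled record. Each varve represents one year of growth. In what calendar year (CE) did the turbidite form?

Total varves = 74 + 120 + 205 = 399.
399 − 34 = 365 varves lie beyond the turbidite toward the sediment surface.
Counting back 365 years from 1960 CE places the turbidite in 1960 − 365 = 1595 CE.

1595 CE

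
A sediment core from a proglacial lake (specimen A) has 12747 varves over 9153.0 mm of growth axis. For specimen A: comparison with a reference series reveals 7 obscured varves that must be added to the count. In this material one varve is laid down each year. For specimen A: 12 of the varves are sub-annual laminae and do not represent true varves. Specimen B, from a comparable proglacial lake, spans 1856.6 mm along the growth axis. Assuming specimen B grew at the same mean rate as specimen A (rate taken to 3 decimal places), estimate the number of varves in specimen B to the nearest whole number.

Specimen A: correcting the raw count gives 12747 − 12 + 7 = 12742 true varves.
A: Mean rate = 9153.0 mm / 12742 years ≈ 0.718 mm/yr.
Specimen B: 1856.6 mm / 0.718 mm per year = 2585.79 years ≈ 2586 varves.

2586 varves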